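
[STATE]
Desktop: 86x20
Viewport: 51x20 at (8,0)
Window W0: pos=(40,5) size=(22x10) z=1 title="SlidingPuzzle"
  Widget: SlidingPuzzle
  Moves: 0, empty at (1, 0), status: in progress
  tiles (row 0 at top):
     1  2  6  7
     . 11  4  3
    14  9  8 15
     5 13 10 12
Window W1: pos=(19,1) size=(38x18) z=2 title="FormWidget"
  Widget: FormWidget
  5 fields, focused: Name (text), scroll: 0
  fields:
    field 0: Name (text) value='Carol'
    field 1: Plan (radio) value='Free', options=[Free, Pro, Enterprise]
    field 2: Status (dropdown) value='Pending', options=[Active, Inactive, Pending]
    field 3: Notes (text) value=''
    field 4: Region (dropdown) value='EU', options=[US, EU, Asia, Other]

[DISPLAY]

                                                   
           ┏━━━━━━━━━━━━━━━━━━━━━━━━━━━━━━━━━━━━┓  
           ┃ FormWidget                         ┃  
           ┠────────────────────────────────────┨  
           ┃> Name:       [Carol               ]┃  
           ┃  Plan:       (●) Free  ( ) Pro  ( )┃━━
           ┃  Status:     [Pending            ▼]┃  
           ┃  Notes:      [                    ]┃──
           ┃  Region:     [EU                 ▼]┃──
           ┃                                    ┃  
           ┃                                    ┃──
           ┃                                    ┃  
           ┃                                    ┃──
           ┃                                    ┃ 1
           ┃                                    ┃━━
           ┃                                    ┃  
           ┃                                    ┃  
           ┃                                    ┃  
           ┗━━━━━━━━━━━━━━━━━━━━━━━━━━━━━━━━━━━━┛  
                                                   


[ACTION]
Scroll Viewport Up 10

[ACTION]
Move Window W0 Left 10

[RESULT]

                                                   
           ┏━━━━━━━━━━━━━━━━━━━━━━━━━━━━━━━━━━━━┓  
           ┃ FormWidget                         ┃  
           ┠────────────────────────────────────┨  
           ┃> Name:       [Carol               ]┃  
           ┃  Plan:       (●) Free  ( ) Pro  ( )┃  
           ┃  Status:     [Pending            ▼]┃  
           ┃  Notes:      [                    ]┃  
           ┃  Region:     [EU                 ▼]┃  
           ┃                                    ┃  
           ┃                                    ┃  
           ┃                                    ┃  
           ┃                                    ┃  
           ┃                                    ┃  
           ┃                                    ┃  
           ┃                                    ┃  
           ┃                                    ┃  
           ┃                                    ┃  
           ┗━━━━━━━━━━━━━━━━━━━━━━━━━━━━━━━━━━━━┛  
                                                   


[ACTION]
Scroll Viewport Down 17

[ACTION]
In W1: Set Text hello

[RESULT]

                                                   
           ┏━━━━━━━━━━━━━━━━━━━━━━━━━━━━━━━━━━━━┓  
           ┃ FormWidget                         ┃  
           ┠────────────────────────────────────┨  
           ┃> Name:       [hello               ]┃  
           ┃  Plan:       (●) Free  ( ) Pro  ( )┃  
           ┃  Status:     [Pending            ▼]┃  
           ┃  Notes:      [                    ]┃  
           ┃  Region:     [EU                 ▼]┃  
           ┃                                    ┃  
           ┃                                    ┃  
           ┃                                    ┃  
           ┃                                    ┃  
           ┃                                    ┃  
           ┃                                    ┃  
           ┃                                    ┃  
           ┃                                    ┃  
           ┃                                    ┃  
           ┗━━━━━━━━━━━━━━━━━━━━━━━━━━━━━━━━━━━━┛  
                                                   


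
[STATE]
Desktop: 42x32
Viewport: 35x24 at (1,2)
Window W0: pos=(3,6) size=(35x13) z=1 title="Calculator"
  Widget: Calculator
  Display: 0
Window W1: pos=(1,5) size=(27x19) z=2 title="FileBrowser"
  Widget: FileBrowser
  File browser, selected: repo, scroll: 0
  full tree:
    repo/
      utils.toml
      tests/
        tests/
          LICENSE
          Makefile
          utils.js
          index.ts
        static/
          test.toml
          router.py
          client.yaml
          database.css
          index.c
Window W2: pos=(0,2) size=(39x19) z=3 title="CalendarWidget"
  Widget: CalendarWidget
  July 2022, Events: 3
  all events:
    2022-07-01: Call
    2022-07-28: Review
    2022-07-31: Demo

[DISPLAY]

━━━━━━━━━━━━━━━━━━━━━━━━━━━━━━━━━━━
 CalendarWidget                    
───────────────────────────────────
              July 2022            
Mo Tu We Th Fr Sa Su               
             1*  2  3              
 4  5  6  7  8  9 10               
11 12 13 14 15 16 17               
18 19 20 21 22 23 24               
25 26 27 28* 29 30 31*             
                                   
                                   
                                   
                                   
                                   
                                   
                                   
                                   
━━━━━━━━━━━━━━━━━━━━━━━━━━━━━━━━━━━
┃                         ┃        
┃                         ┃        
┗━━━━━━━━━━━━━━━━━━━━━━━━━┛        
                                   
                                   


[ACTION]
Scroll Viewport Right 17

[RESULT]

━━━━━━━━━━━━━━━━━━━━━━━━━━━━━━━┓   
darWidget                      ┃   
───────────────────────────────┨   
        July 2022              ┃   
We Th Fr Sa Su                 ┃   
       1*  2  3                ┃   
 6  7  8  9 10                 ┃   
13 14 15 16 17                 ┃   
20 21 22 23 24                 ┃   
27 28* 29 30 31*               ┃   
                               ┃   
                               ┃   
                               ┃   
                               ┃   
                               ┃   
                               ┃   
                               ┃   
                               ┃   
━━━━━━━━━━━━━━━━━━━━━━━━━━━━━━━┛   
                    ┃              
                    ┃              
━━━━━━━━━━━━━━━━━━━━┛              
                                   
                                   


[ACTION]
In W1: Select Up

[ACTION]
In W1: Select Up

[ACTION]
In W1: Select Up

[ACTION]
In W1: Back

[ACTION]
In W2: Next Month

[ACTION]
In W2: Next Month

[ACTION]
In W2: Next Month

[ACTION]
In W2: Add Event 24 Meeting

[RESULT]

━━━━━━━━━━━━━━━━━━━━━━━━━━━━━━━┓   
darWidget                      ┃   
───────────────────────────────┨   
       October 2022            ┃   
We Th Fr Sa Su                 ┃   
          1  2                 ┃   
 5  6  7  8  9                 ┃   
12 13 14 15 16                 ┃   
19 20 21 22 23                 ┃   
 26 27 28 29 30                ┃   
                               ┃   
                               ┃   
                               ┃   
                               ┃   
                               ┃   
                               ┃   
                               ┃   
                               ┃   
━━━━━━━━━━━━━━━━━━━━━━━━━━━━━━━┛   
                    ┃              
                    ┃              
━━━━━━━━━━━━━━━━━━━━┛              
                                   
                                   


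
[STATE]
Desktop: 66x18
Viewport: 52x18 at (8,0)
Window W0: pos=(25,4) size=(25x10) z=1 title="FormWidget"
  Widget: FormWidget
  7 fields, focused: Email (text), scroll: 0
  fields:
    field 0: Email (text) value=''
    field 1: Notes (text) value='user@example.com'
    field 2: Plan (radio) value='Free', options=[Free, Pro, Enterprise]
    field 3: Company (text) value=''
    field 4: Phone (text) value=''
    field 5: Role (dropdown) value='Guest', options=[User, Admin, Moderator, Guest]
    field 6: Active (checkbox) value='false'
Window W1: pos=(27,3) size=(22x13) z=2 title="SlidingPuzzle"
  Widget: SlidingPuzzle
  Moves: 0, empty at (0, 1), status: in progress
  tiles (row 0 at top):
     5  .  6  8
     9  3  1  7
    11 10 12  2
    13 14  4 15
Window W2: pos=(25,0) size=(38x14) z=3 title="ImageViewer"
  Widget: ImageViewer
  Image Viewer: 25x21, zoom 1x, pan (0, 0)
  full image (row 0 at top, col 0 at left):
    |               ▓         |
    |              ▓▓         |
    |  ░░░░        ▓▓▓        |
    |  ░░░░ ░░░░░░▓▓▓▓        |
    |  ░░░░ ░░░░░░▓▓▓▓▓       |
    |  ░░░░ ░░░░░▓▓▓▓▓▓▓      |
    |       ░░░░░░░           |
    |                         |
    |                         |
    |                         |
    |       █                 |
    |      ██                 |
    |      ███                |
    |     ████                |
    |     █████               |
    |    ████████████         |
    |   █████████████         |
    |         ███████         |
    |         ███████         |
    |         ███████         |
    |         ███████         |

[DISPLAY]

                 ┏━━━━━━━━━━━━━━━━━━━━━━━━━━━━━━━━━━
                 ┃ ImageViewer                      
                 ┠──────────────────────────────────
                 ┃               ▓                  
                 ┃              ▓▓                  
                 ┃  ░░░░        ▓▓▓                 
                 ┃  ░░░░ ░░░░░░▓▓▓▓                 
                 ┃  ░░░░ ░░░░░░▓▓▓▓▓                
                 ┃  ░░░░ ░░░░░▓▓▓▓▓▓▓               
                 ┃       ░░░░░░░                    
                 ┃                                  
                 ┃                                  
                 ┃                                  
                 ┗━━━━━━━━━━━━━━━━━━━━━━━━━━━━━━━━━━
                   ┃└────┴────┴────┴────┃           
                   ┗━━━━━━━━━━━━━━━━━━━━┛           
                                                    
                                                    


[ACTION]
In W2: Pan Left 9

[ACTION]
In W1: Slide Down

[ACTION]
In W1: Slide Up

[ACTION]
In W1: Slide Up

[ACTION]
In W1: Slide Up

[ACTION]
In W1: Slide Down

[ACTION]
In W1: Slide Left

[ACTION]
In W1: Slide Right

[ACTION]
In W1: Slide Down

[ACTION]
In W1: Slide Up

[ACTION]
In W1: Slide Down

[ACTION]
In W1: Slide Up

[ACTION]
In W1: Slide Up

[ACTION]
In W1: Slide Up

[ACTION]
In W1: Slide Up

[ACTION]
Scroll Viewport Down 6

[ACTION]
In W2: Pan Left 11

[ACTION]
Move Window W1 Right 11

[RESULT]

                 ┏━━━━━━━━━━━━━━━━━━━━━━━━━━━━━━━━━━
                 ┃ ImageViewer                      
                 ┠──────────────────────────────────
                 ┃               ▓                  
                 ┃              ▓▓                  
                 ┃  ░░░░        ▓▓▓                 
                 ┃  ░░░░ ░░░░░░▓▓▓▓                 
                 ┃  ░░░░ ░░░░░░▓▓▓▓▓                
                 ┃  ░░░░ ░░░░░▓▓▓▓▓▓▓               
                 ┃       ░░░░░░░                    
                 ┃                                  
                 ┃                                  
                 ┃                                  
                 ┗━━━━━━━━━━━━━━━━━━━━━━━━━━━━━━━━━━
                              ┃└────┴────┴────┴────┃
                              ┗━━━━━━━━━━━━━━━━━━━━┛
                                                    
                                                    


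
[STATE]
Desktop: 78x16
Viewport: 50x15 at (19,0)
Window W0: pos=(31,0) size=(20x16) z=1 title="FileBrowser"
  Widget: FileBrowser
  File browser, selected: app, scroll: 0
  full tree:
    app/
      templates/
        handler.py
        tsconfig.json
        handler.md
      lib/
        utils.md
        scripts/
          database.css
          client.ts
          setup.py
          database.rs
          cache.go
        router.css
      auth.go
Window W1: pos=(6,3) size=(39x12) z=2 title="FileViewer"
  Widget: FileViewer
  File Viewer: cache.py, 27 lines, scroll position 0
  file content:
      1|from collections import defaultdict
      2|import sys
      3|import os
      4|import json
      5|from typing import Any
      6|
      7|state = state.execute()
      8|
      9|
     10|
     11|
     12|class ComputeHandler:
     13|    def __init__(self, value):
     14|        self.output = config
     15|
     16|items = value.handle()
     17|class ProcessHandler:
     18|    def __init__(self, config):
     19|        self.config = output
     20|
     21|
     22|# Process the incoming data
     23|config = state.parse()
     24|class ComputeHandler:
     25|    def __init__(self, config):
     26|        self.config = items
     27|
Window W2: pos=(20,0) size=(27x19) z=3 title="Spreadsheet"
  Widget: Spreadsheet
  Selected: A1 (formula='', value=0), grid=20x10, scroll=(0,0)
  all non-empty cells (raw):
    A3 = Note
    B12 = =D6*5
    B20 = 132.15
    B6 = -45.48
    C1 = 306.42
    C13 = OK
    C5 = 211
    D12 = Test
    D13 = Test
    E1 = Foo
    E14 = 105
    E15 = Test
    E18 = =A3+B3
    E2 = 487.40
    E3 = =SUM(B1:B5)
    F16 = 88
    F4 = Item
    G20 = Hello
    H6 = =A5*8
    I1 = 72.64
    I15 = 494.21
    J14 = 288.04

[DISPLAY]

 ┏━━━━━━━━━━━━━━━━━━━━━━━━━┓━━━┓                  
 ┃ Spreadsheet             ┃   ┃                  
 ┠─────────────────────────┨───┨                  
━┃A1:                      ┃   ┃                  
 ┃       A       B       C ┃es/┃                  
─┃-------------------------┃   ┃                  
i┃  1      [0]       0  306┃   ┃                  
 ┃  2        0       0     ┃   ┃                  
 ┃  3 Note           0     ┃   ┃                  
 ┃  4        0       0     ┃   ┃                  
i┃  5        0       0     ┃   ┃                  
 ┃  6        0  -45.48     ┃   ┃                  
e┃  7        0       0     ┃   ┃                  
 ┃  8        0       0     ┃   ┃                  
━┃  9        0       0     ┃   ┃                  


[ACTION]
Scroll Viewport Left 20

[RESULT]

                    ┏━━━━━━━━━━━━━━━━━━━━━━━━━┓━━━
                    ┃ Spreadsheet             ┃   
                    ┠─────────────────────────┨───
      ┏━━━━━━━━━━━━━┃A1:                      ┃   
      ┃ FileViewer  ┃       A       B       C ┃es/
      ┠─────────────┃-------------------------┃   
      ┃from collecti┃  1      [0]       0  306┃   
      ┃import sys   ┃  2        0       0     ┃   
      ┃import os    ┃  3 Note           0     ┃   
      ┃import json  ┃  4        0       0     ┃   
      ┃from typing i┃  5        0       0     ┃   
      ┃             ┃  6        0  -45.48     ┃   
      ┃state = state┃  7        0       0     ┃   
      ┃             ┃  8        0       0     ┃   
      ┗━━━━━━━━━━━━━┃  9        0       0     ┃   


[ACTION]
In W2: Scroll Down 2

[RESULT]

                    ┏━━━━━━━━━━━━━━━━━━━━━━━━━┓━━━
                    ┃ Spreadsheet             ┃   
                    ┠─────────────────────────┨───
      ┏━━━━━━━━━━━━━┃A1:                      ┃   
      ┃ FileViewer  ┃       A       B       C ┃es/
      ┠─────────────┃-------------------------┃   
      ┃from collecti┃  3 Note           0     ┃   
      ┃import sys   ┃  4        0       0     ┃   
      ┃import os    ┃  5        0       0     ┃   
      ┃import json  ┃  6        0  -45.48     ┃   
      ┃from typing i┃  7        0       0     ┃   
      ┃             ┃  8        0       0     ┃   
      ┃state = state┃  9        0       0     ┃   
      ┃             ┃ 10        0       0     ┃   
      ┗━━━━━━━━━━━━━┃ 11        0       0     ┃   


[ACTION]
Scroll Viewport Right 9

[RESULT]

           ┏━━━━━━━━━━━━━━━━━━━━━━━━━┓━━━┓        
           ┃ Spreadsheet             ┃   ┃        
           ┠─────────────────────────┨───┨        
━━━━━━━━━━━┃A1:                      ┃   ┃        
ileViewer  ┃       A       B       C ┃es/┃        
───────────┃-------------------------┃   ┃        
om collecti┃  3 Note           0     ┃   ┃        
port sys   ┃  4        0       0     ┃   ┃        
port os    ┃  5        0       0     ┃   ┃        
port json  ┃  6        0  -45.48     ┃   ┃        
om typing i┃  7        0       0     ┃   ┃        
           ┃  8        0       0     ┃   ┃        
ate = state┃  9        0       0     ┃   ┃        
           ┃ 10        0       0     ┃   ┃        
━━━━━━━━━━━┃ 11        0       0     ┃   ┃        


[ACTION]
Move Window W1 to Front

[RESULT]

           ┏━━━━━━━━━━━━━━━━━━━━━━━━━┓━━━┓        
           ┃ Spreadsheet             ┃   ┃        
           ┠─────────────────────────┨───┨        
━━━━━━━━━━━━━━━━━━━━━━━━━━━━━━━━━━━┓ ┃   ┃        
ileViewer                          ┃ ┃es/┃        
───────────────────────────────────┨-┃   ┃        
om collections import defaultdict ▲┃ ┃   ┃        
port sys                          █┃ ┃   ┃        
port os                           ░┃ ┃   ┃        
port json                         ░┃ ┃   ┃        
om typing import Any              ░┃ ┃   ┃        
                                  ░┃ ┃   ┃        
ate = state.execute()             ░┃ ┃   ┃        
                                  ▼┃ ┃   ┃        
━━━━━━━━━━━━━━━━━━━━━━━━━━━━━━━━━━━┛ ┃   ┃        


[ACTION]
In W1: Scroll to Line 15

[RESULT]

           ┏━━━━━━━━━━━━━━━━━━━━━━━━━┓━━━┓        
           ┃ Spreadsheet             ┃   ┃        
           ┠─────────────────────────┨───┨        
━━━━━━━━━━━━━━━━━━━━━━━━━━━━━━━━━━━┓ ┃   ┃        
ileViewer                          ┃ ┃es/┃        
───────────────────────────────────┨-┃   ┃        
                                  ▲┃ ┃   ┃        
ems = value.handle()              ░┃ ┃   ┃        
ass ProcessHandler:               ░┃ ┃   ┃        
  def __init__(self, config):     ░┃ ┃   ┃        
      self.config = output        ░┃ ┃   ┃        
                                  █┃ ┃   ┃        
                                  ░┃ ┃   ┃        
Process the incoming data         ▼┃ ┃   ┃        
━━━━━━━━━━━━━━━━━━━━━━━━━━━━━━━━━━━┛ ┃   ┃        


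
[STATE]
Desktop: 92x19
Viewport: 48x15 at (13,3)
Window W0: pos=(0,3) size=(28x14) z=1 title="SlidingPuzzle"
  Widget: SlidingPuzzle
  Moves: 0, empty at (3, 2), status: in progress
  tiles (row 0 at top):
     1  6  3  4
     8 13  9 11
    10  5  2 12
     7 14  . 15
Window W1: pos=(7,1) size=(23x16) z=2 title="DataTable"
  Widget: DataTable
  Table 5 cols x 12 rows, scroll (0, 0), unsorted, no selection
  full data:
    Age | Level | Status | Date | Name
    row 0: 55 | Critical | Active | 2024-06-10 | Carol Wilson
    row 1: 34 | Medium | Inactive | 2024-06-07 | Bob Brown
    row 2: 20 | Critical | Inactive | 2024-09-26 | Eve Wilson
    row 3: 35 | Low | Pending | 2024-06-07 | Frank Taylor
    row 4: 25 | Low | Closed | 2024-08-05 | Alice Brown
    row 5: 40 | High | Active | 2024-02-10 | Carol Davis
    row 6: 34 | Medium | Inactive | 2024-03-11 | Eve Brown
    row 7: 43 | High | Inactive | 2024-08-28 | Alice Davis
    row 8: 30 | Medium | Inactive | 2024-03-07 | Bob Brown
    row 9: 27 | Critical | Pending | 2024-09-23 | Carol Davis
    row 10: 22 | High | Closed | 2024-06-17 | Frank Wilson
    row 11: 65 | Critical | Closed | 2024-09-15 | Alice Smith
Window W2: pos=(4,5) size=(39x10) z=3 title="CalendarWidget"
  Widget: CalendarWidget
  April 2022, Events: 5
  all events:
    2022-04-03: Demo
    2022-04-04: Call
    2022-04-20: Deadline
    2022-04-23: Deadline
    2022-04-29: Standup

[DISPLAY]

────────────────┨                               
evel   │Status  ┃                               
━━━━━━━━━━━━━━━━━━━━━━━━━━━━━┓                  
rWidget                      ┃                  
─────────────────────────────┨                  
      April 2022             ┃                  
 Th Fr Sa Su                 ┃                  
     1  2  3*                ┃                  
6  7  8  9 10                ┃                  
 14 15 16 17                 ┃                  
* 21 22 23* 24               ┃                  
━━━━━━━━━━━━━━━━━━━━━━━━━━━━━┛                  
ritical│Pending ┃                               
━━━━━━━━━━━━━━━━┛                               
                                                


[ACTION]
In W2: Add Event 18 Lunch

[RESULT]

────────────────┨                               
evel   │Status  ┃                               
━━━━━━━━━━━━━━━━━━━━━━━━━━━━━┓                  
rWidget                      ┃                  
─────────────────────────────┨                  
      April 2022             ┃                  
 Th Fr Sa Su                 ┃                  
     1  2  3*                ┃                  
6  7  8  9 10                ┃                  
 14 15 16 17                 ┃                  
0* 21 22 23* 24              ┃                  
━━━━━━━━━━━━━━━━━━━━━━━━━━━━━┛                  
ritical│Pending ┃                               
━━━━━━━━━━━━━━━━┛                               
                                                


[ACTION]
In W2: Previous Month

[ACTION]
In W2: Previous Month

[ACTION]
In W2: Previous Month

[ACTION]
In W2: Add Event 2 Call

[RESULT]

────────────────┨                               
evel   │Status  ┃                               
━━━━━━━━━━━━━━━━━━━━━━━━━━━━━┓                  
rWidget                      ┃                  
─────────────────────────────┨                  
     January 2022            ┃                  
 Th Fr Sa Su                 ┃                  
        1  2*                ┃                  
  6  7  8  9                 ┃                  
 13 14 15 16                 ┃                  
 20 21 22 23                 ┃                  
━━━━━━━━━━━━━━━━━━━━━━━━━━━━━┛                  
ritical│Pending ┃                               
━━━━━━━━━━━━━━━━┛                               
                                                


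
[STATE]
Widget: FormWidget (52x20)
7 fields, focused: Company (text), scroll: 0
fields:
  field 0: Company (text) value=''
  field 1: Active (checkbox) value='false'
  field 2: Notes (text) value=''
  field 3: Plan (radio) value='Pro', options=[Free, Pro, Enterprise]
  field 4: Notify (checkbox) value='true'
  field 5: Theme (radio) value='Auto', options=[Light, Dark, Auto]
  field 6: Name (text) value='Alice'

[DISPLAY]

> Company:    [                                    ]
  Active:     [ ]                                   
  Notes:      [                                    ]
  Plan:       ( ) Free  (●) Pro  ( ) Enterprise     
  Notify:     [x]                                   
  Theme:      ( ) Light  ( ) Dark  (●) Auto         
  Name:       [Alice                               ]
                                                    
                                                    
                                                    
                                                    
                                                    
                                                    
                                                    
                                                    
                                                    
                                                    
                                                    
                                                    
                                                    


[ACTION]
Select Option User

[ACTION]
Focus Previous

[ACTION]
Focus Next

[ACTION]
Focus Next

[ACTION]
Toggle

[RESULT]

  Company:    [                                    ]
> Active:     [x]                                   
  Notes:      [                                    ]
  Plan:       ( ) Free  (●) Pro  ( ) Enterprise     
  Notify:     [x]                                   
  Theme:      ( ) Light  ( ) Dark  (●) Auto         
  Name:       [Alice                               ]
                                                    
                                                    
                                                    
                                                    
                                                    
                                                    
                                                    
                                                    
                                                    
                                                    
                                                    
                                                    
                                                    


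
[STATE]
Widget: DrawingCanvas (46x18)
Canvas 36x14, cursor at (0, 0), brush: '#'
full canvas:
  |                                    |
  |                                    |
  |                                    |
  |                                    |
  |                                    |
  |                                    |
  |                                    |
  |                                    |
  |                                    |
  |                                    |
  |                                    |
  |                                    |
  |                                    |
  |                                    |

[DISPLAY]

+                                             
                                              
                                              
                                              
                                              
                                              
                                              
                                              
                                              
                                              
                                              
                                              
                                              
                                              
                                              
                                              
                                              
                                              


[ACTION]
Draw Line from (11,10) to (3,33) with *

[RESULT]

+                                             
                                              
                                              
                                **            
                             ***              
                          ***                 
                       ***                    
                     **                       
                  ***                         
               ***                            
            ***                               
          **                                  
                                              
                                              
                                              
                                              
                                              
                                              


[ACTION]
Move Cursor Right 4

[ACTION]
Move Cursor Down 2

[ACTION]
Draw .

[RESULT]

                                              
                                              
    .                                         
                                **            
                             ***              
                          ***                 
                       ***                    
                     **                       
                  ***                         
               ***                            
            ***                               
          **                                  
                                              
                                              
                                              
                                              
                                              
                                              


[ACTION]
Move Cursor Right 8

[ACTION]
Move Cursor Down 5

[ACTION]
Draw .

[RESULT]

                                              
                                              
    .                                         
                                **            
                             ***              
                          ***                 
                       ***                    
            .        **                       
                  ***                         
               ***                            
            ***                               
          **                                  
                                              
                                              
                                              
                                              
                                              
                                              


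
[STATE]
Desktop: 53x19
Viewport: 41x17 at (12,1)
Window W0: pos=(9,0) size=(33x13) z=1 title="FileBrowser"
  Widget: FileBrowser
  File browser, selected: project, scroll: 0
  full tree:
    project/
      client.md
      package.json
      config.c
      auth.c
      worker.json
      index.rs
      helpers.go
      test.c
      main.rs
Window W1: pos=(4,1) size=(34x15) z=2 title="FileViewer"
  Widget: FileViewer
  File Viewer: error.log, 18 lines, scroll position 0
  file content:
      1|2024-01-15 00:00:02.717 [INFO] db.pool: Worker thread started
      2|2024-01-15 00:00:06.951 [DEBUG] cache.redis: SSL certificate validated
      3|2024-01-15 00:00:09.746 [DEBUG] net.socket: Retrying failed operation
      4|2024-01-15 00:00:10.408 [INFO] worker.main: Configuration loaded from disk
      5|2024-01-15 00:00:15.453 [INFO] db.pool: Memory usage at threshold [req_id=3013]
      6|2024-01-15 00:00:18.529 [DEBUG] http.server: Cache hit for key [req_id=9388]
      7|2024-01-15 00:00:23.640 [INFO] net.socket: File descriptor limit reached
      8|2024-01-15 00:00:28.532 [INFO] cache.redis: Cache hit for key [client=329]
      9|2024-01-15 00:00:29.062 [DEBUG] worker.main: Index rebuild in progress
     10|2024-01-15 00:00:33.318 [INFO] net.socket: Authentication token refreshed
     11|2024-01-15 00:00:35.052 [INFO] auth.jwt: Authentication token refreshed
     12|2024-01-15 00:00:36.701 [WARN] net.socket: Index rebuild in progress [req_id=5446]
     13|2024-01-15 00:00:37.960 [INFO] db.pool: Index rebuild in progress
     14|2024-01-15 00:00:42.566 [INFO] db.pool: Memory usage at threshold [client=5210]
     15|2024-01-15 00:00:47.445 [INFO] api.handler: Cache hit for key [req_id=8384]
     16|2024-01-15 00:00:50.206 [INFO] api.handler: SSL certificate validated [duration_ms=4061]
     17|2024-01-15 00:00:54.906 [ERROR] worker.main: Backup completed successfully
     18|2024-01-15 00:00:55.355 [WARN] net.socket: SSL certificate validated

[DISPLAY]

━━━━━━━━━━━━━━━━━━━━━━━━━┓   ┃           
ewer                     ┃───┨           
─────────────────────────┨   ┃           
-15 00:00:02.717 [INFO] ▲┃   ┃           
-15 00:00:06.951 [DEBUG]█┃   ┃           
-15 00:00:09.746 [DEBUG]░┃   ┃           
-15 00:00:10.408 [INFO] ░┃   ┃           
-15 00:00:15.453 [INFO] ░┃   ┃           
-15 00:00:18.529 [DEBUG]░┃   ┃           
-15 00:00:23.640 [INFO] ░┃   ┃           
-15 00:00:28.532 [INFO] ░┃   ┃           
-15 00:00:29.062 [DEBUG]░┃━━━┛           
-15 00:00:33.318 [INFO] ░┃               
-15 00:00:35.052 [INFO] ▼┃               
━━━━━━━━━━━━━━━━━━━━━━━━━┛               
                                         
                                         


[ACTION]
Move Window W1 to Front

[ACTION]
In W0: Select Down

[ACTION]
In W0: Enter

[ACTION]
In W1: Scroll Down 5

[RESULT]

━━━━━━━━━━━━━━━━━━━━━━━━━┓   ┃           
ewer                     ┃───┨           
─────────────────────────┨   ┃           
-15 00:00:18.529 [DEBUG]▲┃   ┃           
-15 00:00:23.640 [INFO] ░┃   ┃           
-15 00:00:28.532 [INFO] ░┃   ┃           
-15 00:00:29.062 [DEBUG]░┃   ┃           
-15 00:00:33.318 [INFO] ░┃   ┃           
-15 00:00:35.052 [INFO] ░┃   ┃           
-15 00:00:36.701 [WARN] ░┃   ┃           
-15 00:00:37.960 [INFO] █┃   ┃           
-15 00:00:42.566 [INFO] ░┃━━━┛           
-15 00:00:47.445 [INFO] ░┃               
-15 00:00:50.206 [INFO] ▼┃               
━━━━━━━━━━━━━━━━━━━━━━━━━┛               
                                         
                                         


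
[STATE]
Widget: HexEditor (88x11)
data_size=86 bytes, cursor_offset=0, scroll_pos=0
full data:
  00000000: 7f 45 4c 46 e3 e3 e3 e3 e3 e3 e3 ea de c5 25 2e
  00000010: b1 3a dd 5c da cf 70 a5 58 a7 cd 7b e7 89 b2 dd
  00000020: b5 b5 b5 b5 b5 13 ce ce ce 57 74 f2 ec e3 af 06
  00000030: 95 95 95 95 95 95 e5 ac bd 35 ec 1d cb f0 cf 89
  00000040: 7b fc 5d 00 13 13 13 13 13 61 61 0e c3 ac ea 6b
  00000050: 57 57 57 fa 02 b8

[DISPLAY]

00000000  7F 45 4c 46 e3 e3 e3 e3  e3 e3 e3 ea de c5 25 2e  |.ELF..........%.|          
00000010  b1 3a dd 5c da cf 70 a5  58 a7 cd 7b e7 89 b2 dd  |.:.\..p.X..{....|          
00000020  b5 b5 b5 b5 b5 13 ce ce  ce 57 74 f2 ec e3 af 06  |.........Wt.....|          
00000030  95 95 95 95 95 95 e5 ac  bd 35 ec 1d cb f0 cf 89  |.........5......|          
00000040  7b fc 5d 00 13 13 13 13  13 61 61 0e c3 ac ea 6b  |{.]......aa....k|          
00000050  57 57 57 fa 02 b8                                 |WWW...          |          
                                                                                        
                                                                                        
                                                                                        
                                                                                        
                                                                                        


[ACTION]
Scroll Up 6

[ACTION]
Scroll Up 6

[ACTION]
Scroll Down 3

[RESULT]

00000030  95 95 95 95 95 95 e5 ac  bd 35 ec 1d cb f0 cf 89  |.........5......|          
00000040  7b fc 5d 00 13 13 13 13  13 61 61 0e c3 ac ea 6b  |{.]......aa....k|          
00000050  57 57 57 fa 02 b8                                 |WWW...          |          
                                                                                        
                                                                                        
                                                                                        
                                                                                        
                                                                                        
                                                                                        
                                                                                        
                                                                                        
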